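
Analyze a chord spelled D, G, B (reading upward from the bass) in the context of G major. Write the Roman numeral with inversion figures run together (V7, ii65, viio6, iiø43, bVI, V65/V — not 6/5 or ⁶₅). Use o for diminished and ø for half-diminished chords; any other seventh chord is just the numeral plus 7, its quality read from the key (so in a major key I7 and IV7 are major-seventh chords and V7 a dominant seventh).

The pitches G-B-D form a major triad rooted on G.
In G major, G is the tonic; the diatonic major triad there is I.
With D in the bass the chord is in second inversion, so the figured bass is 64.

I64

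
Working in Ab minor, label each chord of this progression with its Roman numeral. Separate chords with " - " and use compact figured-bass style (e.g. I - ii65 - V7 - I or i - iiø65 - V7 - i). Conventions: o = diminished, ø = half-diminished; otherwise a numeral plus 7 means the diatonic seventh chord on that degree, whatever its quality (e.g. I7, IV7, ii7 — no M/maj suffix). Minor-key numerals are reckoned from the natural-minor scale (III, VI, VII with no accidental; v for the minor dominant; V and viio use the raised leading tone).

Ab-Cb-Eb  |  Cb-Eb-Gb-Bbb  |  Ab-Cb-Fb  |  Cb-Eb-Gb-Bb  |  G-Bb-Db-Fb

Ab-Cb-Eb: root Ab is the tonic; minor triad there is i.
Cb-Eb-Gb-Bbb: a dominant seventh chord on Cb, the applied dominant of VI → V7/VI.
Ab-Cb-Fb: root Fb is the submediant; major triad there is VI6.
Cb-Eb-Gb-Bb: root Cb is the mediant; major seventh chord there is III7.
G-Bb-Db-Fb has root G, degree 7 in Ab minor, so viio7.

i - V7/VI - VI6 - III7 - viio7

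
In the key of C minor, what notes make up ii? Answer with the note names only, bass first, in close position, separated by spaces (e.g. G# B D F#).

ii is the minor supertonic, borrowed from the parallel major (the Dorian ii). In C minor that root is D.
So the chord is D-F-A, a minor triad.

D F A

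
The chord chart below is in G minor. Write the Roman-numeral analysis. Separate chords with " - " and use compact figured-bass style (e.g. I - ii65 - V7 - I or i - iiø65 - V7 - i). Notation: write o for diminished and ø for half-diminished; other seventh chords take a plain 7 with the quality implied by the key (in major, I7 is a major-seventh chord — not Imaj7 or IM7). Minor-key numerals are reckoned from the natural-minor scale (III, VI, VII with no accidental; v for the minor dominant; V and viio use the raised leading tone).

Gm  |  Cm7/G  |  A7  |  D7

i - iv43 - V7/V - V7

Gm has root G, degree 1 in G minor, so i.
Cm7/G has root C, degree 4 in G minor, so iv43.
A7 is the secondary dominant of V (dominant seventh chord on A): V7/V.
D7 has root D, degree 5 in G minor, so V7.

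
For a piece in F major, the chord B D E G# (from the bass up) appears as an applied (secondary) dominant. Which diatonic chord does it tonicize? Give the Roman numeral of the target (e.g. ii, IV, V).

The chord is a dominant seventh chord on E.
A dominant resolves down a perfect fifth: E → A. In F major, A is scale degree 3, i.e. iii.

iii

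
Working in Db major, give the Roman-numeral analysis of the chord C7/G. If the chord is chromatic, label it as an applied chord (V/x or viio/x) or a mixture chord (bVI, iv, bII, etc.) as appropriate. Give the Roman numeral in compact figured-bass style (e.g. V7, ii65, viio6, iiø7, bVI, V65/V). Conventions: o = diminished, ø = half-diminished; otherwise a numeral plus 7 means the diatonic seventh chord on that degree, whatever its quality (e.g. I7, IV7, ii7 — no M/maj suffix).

The pitches C-E-G-Bb form a dominant seventh chord rooted on C.
C is not a diatonic chord root with this quality in Db major, but it lies a perfect fifth above F (iii), so the chord functions as an applied dominant of iii.
With G in the bass the chord is in second inversion, so the figured bass is 43.

V43/iii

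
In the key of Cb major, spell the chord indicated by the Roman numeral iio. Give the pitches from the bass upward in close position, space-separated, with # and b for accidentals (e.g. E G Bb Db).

Db Fb Abb

Scale degree 2 in Cb major is Db; here the chord built on it is altered to a diminished triad. iio is the diminished supertonic triad, borrowed from the parallel minor.
So the chord is Db-Fb-Abb.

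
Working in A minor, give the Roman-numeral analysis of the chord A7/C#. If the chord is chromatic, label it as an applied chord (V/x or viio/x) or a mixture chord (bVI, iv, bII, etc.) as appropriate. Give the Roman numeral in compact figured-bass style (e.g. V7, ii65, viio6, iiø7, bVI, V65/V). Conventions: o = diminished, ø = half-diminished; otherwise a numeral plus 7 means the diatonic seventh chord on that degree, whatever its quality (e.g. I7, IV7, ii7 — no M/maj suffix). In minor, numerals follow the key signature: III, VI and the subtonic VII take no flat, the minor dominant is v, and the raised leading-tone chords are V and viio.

Stacked in thirds the chord is A-C#-E-G: a dominant seventh chord on A.
A is not a diatonic chord root with this quality in A minor, but it lies a perfect fifth above D (iv), so the chord functions as an applied dominant of iv.
With C# in the bass the chord is in first inversion, so the figured bass is 65.

V65/iv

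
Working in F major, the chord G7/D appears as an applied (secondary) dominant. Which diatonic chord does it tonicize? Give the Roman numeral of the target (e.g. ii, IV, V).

V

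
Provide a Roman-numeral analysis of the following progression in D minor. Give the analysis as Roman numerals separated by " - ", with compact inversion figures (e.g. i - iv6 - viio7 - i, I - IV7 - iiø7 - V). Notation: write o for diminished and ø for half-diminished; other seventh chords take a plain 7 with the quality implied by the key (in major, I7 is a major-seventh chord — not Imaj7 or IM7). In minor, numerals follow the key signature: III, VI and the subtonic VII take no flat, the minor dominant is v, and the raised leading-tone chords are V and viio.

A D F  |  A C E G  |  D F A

A-D-F: minor triad on D = scale degree 1 → i64.
A-C-E-G: minor seventh chord on A = scale degree 5 → v7.
D-F-A: minor triad on D = scale degree 1 → i.

i64 - v7 - i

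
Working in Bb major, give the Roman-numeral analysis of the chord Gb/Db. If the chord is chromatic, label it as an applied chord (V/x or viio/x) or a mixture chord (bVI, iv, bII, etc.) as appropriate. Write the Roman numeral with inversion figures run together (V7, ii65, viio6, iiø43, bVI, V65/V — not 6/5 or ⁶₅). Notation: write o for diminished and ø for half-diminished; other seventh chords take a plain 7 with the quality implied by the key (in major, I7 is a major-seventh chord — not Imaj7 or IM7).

bVI64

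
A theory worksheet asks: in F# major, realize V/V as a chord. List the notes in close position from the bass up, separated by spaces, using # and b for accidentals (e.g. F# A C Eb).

G# B# D#

V/V is a secondary dominant — the dominant triad of V. V in F# major is C#, so the applied chord's root is G#, a perfect fifth above.
Building a major triad on G# gives G#-B#-D#.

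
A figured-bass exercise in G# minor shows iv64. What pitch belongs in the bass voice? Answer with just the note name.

G#

iv in G# minor has root C#; the chord is C#-E-G#.
The figure 64 means second inversion — the fifth is in the bass.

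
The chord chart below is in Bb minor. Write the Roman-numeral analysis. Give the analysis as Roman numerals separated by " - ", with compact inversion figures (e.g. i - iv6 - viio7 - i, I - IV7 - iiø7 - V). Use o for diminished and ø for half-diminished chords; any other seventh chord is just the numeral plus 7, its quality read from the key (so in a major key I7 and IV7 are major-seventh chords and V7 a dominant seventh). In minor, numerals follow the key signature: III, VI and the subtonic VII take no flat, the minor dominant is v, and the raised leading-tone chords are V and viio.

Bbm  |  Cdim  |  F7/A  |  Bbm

i - iio - V65 - i

Bbm has root Bb, degree 1 in Bb minor, so i.
Cdim: root C is the supertonic; diminished triad there is iio.
F7/A: root F is the dominant; dominant seventh chord there is V65.
Bbm: root Bb is the tonic; minor triad there is i.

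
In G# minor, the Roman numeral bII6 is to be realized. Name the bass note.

bII in G# minor has root A; the chord is A-C#-E.
The figure 6 means first inversion — the third is in the bass.

C#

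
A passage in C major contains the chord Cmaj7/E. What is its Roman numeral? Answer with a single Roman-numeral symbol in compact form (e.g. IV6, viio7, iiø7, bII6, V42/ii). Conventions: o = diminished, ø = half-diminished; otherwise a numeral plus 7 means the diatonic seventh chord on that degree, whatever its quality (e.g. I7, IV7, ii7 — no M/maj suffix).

I65

The pitches C-E-G-B form a major seventh chord rooted on C.
C is scale degree 1 in C major, and a major seventh chord on that degree is written I7.
With E in the bass the chord is in first inversion, so the figured bass is 65.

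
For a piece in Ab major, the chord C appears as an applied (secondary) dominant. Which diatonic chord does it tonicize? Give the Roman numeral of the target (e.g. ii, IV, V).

vi

The chord is a major triad on C.
A dominant resolves down a perfect fifth: C → F. In Ab major, F is scale degree 6, i.e. vi.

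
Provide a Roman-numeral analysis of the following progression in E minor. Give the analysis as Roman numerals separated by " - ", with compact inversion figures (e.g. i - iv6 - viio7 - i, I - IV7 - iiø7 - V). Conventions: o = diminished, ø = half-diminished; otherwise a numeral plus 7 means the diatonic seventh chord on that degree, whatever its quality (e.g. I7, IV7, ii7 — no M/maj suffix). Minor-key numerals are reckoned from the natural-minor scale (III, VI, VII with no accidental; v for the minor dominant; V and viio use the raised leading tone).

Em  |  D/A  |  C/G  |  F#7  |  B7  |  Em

i - VII64 - VI64 - V7/V - V7 - i

Em: root E is the tonic; minor triad there is i.
D/A: root D is the subtonic; major triad there is VII64.
C/G: major triad on C = scale degree 6 → VI64.
F#7 is the secondary dominant of V (dominant seventh chord on F#): V7/V.
B7: dominant seventh chord on B = scale degree 5 → V7.
Em has root E, degree 1 in E minor, so i.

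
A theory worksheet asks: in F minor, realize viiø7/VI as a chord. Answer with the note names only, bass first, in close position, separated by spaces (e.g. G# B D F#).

C Eb Gb Bb

viiø7/VI is a secondary leading-tone chord. The target VI is Db in F minor; the applied chord is rooted a semitone below, on C.
Building a half-diminished seventh chord on C gives C-Eb-Gb-Bb.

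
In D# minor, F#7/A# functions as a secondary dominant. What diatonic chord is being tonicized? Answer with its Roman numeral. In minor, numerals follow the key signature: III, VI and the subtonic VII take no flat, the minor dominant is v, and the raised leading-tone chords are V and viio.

VI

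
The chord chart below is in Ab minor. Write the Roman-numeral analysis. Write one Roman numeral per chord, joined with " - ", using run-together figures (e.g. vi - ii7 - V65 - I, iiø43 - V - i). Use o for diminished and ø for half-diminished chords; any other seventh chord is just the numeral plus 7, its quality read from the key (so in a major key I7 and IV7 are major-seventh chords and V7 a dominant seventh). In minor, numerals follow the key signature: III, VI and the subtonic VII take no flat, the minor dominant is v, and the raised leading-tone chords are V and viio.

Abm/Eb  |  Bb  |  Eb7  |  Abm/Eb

i64 - V/V - V7 - i64

Abm/Eb: minor triad on Ab = scale degree 1 → i64.
Bb: chromatic; Bb is V of V, so V/V.
Eb7: dominant seventh chord on Eb = scale degree 5 → V7.
Abm/Eb: minor triad on Ab = scale degree 1 → i64.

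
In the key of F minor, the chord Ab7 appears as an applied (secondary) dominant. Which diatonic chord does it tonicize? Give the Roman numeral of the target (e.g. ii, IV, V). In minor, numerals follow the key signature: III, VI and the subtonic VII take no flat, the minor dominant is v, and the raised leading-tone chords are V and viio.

The chord is a dominant seventh chord on Ab.
A dominant resolves down a perfect fifth: Ab → Db. In F minor, Db is scale degree 6, i.e. VI.

VI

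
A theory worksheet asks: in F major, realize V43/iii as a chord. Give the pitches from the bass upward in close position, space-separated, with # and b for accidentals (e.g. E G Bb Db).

The slash means an applied dominant: we want the dominant of iii. In F major, iii is A minor, and its dominant is built on E.
Building a dominant seventh chord on E gives E-G#-B-D.
With the 43 figure the chord is in second inversion; from the bass B upward in close position it reads B-D-E-G#.

B D E G#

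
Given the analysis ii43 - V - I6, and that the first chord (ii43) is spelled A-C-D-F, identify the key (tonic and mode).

C major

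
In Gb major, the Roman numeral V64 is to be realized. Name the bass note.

Ab

V in Gb major has root Db; the chord is Db-F-Ab.
The figure 64 means second inversion — the fifth is in the bass.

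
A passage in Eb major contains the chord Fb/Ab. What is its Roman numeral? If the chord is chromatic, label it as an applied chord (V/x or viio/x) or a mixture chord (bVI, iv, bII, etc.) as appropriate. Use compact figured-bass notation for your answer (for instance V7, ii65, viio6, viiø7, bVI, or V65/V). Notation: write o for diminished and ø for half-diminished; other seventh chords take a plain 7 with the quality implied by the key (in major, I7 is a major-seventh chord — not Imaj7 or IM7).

bII6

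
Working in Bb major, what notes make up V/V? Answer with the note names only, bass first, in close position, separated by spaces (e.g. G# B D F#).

C E G

The slash means an applied dominant: we want the dominant of V. In Bb major, V is F major, and its dominant is built on C.
Building a major triad on C gives C-E-G.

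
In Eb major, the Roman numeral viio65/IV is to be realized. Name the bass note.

Bb

The applied chord viio65/IV is rooted on G: G-Bb-Db-Fb.
The figure 65 means first inversion — the third is in the bass.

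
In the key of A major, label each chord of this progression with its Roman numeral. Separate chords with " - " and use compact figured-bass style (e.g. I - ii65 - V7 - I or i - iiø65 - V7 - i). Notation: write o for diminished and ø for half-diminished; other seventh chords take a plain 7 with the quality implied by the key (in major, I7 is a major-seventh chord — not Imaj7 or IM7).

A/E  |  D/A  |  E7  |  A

I64 - IV64 - V7 - I

A/E: major triad on A = scale degree 1 → I64.
D/A has root D, degree 4 in A major, so IV64.
E7: dominant seventh chord on E = scale degree 5 → V7.
A: major triad on A = scale degree 1 → I.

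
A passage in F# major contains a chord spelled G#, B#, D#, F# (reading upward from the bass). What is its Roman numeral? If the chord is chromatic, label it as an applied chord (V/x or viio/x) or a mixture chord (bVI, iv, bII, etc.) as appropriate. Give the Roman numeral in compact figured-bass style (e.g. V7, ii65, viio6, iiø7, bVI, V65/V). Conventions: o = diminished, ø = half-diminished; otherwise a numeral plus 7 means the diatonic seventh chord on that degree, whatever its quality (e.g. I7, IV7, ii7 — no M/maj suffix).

V7/V

Stacked in thirds the chord is G#-B#-D#-F#: a dominant seventh chord on G#.
G# is not a diatonic chord root with this quality in F# major, but it lies a perfect fifth above C# (V), so the chord functions as an applied dominant of V.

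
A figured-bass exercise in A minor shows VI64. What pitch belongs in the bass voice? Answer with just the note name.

VI in A minor has root F; the chord is F-A-C.
The figure 64 means second inversion — the fifth is in the bass.

C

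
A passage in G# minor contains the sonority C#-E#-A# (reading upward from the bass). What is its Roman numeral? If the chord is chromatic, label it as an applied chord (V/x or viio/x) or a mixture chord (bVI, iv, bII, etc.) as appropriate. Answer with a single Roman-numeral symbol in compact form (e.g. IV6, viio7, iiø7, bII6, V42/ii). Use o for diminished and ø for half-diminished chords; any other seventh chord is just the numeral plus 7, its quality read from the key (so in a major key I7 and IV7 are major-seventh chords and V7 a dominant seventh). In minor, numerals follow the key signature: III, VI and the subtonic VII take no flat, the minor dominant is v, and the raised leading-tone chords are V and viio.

ii6

Stacked in thirds the chord is A#-C#-E#: a minor triad on A#.
A# is the second degree of G# minor. This is the minor supertonic, borrowed from the parallel major (the Dorian ii).
With C# in the bass the chord is in first inversion, so the figured bass is 6.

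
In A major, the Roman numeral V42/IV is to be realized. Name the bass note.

The applied chord V42/IV is rooted on A: A-C#-E-G.
The figure 42 means third inversion — the seventh is in the bass.

G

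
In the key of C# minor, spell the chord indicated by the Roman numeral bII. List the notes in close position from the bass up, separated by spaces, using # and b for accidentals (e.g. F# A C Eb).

D F# A

bII is the Neapolitan chord — a major triad on the lowered second degree. In C# minor that root is D.
So the chord is D-F#-A, a major triad.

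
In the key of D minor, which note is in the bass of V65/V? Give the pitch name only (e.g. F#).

The applied chord V65/V is rooted on E: E-G#-B-D.
The figure 65 means first inversion — the third is in the bass.

G#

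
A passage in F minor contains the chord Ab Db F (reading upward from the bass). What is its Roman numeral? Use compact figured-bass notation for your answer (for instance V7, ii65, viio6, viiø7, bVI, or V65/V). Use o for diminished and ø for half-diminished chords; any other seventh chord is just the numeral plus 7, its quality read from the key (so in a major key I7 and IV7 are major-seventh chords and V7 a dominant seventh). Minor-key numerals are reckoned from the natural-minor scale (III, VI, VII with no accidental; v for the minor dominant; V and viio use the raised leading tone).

VI64

Stacked in thirds the chord is Db-F-Ab: a major triad on Db.
In F minor, Db is the submediant; the diatonic major triad there is VI.
With Ab in the bass the chord is in second inversion, so the figured bass is 64.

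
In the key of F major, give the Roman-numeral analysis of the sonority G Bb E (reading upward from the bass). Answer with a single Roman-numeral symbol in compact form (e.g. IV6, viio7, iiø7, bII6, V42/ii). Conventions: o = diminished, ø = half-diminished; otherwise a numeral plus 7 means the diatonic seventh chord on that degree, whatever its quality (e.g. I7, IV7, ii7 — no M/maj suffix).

viio6

The pitches E-G-Bb form a diminished triad rooted on E.
E is scale degree 7 in F major, and a diminished triad on that degree is written viio.
With G in the bass the chord is in first inversion, so the figured bass is 6.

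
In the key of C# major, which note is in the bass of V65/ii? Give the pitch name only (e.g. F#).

C##

The applied chord V65/ii is rooted on A#: A#-C##-E#-G#.
The figure 65 means first inversion — the third is in the bass.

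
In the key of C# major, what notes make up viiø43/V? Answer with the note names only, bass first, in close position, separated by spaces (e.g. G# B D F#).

C# E# F## A#

The slash marks an applied leading-tone chord: viio of V. In C# major, V is G#, so the leading tone to it is F##, a half step below.
Building a half-diminished seventh chord on F## gives F##-A#-C#-E#.
With the 43 figure the chord is in second inversion; from the bass C# upward in close position it reads C#-E#-F##-A#.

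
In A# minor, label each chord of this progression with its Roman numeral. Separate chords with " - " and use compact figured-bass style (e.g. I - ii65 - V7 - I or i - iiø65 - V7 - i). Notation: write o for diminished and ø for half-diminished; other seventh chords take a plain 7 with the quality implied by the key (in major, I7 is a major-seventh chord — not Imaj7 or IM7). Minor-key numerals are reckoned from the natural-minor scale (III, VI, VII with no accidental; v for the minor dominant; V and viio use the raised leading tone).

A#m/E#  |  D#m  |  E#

i64 - iv - V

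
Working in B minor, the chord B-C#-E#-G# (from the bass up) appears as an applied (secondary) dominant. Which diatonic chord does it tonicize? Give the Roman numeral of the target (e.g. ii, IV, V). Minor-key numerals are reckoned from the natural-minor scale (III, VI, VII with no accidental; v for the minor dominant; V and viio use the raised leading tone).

V

The chord is a dominant seventh chord on C#.
A dominant resolves down a perfect fifth: C# → F#. In B minor, F# is scale degree 5, i.e. V.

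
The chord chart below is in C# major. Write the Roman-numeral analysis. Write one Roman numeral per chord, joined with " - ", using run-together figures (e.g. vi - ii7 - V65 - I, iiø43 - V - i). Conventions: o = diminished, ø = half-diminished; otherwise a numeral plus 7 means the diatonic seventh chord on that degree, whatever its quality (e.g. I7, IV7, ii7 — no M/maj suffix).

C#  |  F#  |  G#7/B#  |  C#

I - IV - V65 - I

C#: major triad on C# = scale degree 1 → I.
F# has root F#, degree 4 in C# major, so IV.
G#7/B#: dominant seventh chord on G# = scale degree 5 → V65.
C# has root C#, degree 1 in C# major, so I.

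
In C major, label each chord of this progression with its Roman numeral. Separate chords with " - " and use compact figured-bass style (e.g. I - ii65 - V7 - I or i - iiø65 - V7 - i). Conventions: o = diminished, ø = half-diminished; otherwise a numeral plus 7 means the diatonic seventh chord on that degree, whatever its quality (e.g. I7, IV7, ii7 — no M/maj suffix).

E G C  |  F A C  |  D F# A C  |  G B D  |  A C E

E-G-C has root C, degree 1 in C major, so I6.
F-A-C has root F, degree 4 in C major, so IV.
D-F#-A-C is the secondary dominant of V (dominant seventh chord on D): V7/V.
G-B-D: root G is the dominant; major triad there is V.
A-C-E: root A is the submediant; minor triad there is vi.

I6 - IV - V7/V - V - vi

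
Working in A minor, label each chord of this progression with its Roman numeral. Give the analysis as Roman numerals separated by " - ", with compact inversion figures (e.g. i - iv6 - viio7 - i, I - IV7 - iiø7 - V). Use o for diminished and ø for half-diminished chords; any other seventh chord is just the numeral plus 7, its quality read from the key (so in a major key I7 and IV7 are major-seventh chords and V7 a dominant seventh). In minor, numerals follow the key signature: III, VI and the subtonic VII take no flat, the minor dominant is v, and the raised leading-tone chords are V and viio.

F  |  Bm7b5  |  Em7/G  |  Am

VI - iiø7 - v65 - i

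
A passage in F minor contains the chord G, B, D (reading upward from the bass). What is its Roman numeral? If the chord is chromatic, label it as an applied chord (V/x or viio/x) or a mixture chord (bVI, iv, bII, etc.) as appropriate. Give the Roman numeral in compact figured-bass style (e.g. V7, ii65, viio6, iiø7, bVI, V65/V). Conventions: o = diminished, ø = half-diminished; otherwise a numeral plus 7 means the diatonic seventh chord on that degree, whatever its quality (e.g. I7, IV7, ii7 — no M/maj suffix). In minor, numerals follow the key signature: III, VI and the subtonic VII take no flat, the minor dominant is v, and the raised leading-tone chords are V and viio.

The pitches G-B-D form a major triad rooted on G.
G is not a diatonic chord root with this quality in F minor, but it lies a perfect fifth above C (V), so the chord functions as an applied dominant of V.

V/V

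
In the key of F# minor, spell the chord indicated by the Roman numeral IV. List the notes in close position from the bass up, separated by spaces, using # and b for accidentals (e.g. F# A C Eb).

B D# F#

Scale degree 4 in F# minor is B; here the chord built on it is altered to a major triad. IV is the major subdominant, borrowed from the parallel major.
So the chord is B-D#-F#.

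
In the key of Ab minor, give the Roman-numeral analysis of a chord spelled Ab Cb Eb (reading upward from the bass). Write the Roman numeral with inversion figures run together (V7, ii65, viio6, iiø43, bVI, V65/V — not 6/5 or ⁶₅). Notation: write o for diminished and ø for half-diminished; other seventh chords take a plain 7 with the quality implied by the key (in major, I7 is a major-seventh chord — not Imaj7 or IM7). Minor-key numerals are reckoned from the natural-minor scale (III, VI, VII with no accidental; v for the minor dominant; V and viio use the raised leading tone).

i

Stacked in thirds the chord is Ab-Cb-Eb: a minor triad on Ab.
Ab is scale degree 1 in Ab minor, and a minor triad on that degree is written i.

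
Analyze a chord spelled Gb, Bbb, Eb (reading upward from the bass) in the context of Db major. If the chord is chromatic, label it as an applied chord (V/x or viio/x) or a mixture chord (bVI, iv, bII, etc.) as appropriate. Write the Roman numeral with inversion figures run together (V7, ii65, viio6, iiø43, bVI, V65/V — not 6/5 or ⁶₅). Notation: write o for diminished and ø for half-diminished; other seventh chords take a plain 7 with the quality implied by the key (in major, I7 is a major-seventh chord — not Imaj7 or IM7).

iio6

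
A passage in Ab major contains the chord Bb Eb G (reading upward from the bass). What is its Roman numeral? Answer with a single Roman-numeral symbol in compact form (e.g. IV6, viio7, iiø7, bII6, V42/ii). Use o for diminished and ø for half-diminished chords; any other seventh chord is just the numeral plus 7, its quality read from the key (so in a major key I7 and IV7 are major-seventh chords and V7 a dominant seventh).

Stacked in thirds the chord is Eb-G-Bb: a major triad on Eb.
In Ab major, Eb is the dominant; the diatonic major triad there is V.
With Bb in the bass the chord is in second inversion, so the figured bass is 64.

V64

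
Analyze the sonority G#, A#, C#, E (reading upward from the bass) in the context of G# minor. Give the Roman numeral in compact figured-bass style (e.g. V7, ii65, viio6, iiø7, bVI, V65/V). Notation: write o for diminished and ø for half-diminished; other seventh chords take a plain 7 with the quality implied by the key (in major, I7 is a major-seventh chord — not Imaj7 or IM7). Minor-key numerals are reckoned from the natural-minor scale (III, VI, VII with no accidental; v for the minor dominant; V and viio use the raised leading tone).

Stacked in thirds the chord is A#-C#-E-G#: a half-diminished seventh chord on A#.
In G# minor, A# is the supertonic; the diatonic half-diminished seventh chord there is iiø7.
With G# in the bass the chord is in third inversion, so the figured bass is 42.

iiø42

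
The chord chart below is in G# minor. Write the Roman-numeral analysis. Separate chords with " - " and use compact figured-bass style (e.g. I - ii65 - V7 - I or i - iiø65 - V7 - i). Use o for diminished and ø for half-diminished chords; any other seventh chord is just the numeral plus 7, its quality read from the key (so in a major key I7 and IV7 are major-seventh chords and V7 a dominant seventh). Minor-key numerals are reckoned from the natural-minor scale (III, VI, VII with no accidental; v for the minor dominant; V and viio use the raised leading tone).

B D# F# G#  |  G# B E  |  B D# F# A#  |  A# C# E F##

i65 - VI6 - III7 - viio65

B-D#-F#-G#: minor seventh chord on G# = scale degree 1 → i65.
G#-B-E: root E is the submediant; major triad there is VI6.
B-D#-F#-A#: root B is the mediant; major seventh chord there is III7.
A#-C#-E-F##: fully diminished seventh chord on F## = scale degree 7 → viio65.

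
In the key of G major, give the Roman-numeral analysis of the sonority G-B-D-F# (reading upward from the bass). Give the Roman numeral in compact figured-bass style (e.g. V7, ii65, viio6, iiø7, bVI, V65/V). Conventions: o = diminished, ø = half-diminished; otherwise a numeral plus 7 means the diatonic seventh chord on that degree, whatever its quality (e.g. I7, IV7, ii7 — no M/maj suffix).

I7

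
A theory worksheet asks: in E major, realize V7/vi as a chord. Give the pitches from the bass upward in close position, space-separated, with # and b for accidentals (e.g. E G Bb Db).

V7/vi is a secondary dominant — the dominant seventh of vi. vi in E major is C#, so the applied chord's root is G#, a perfect fifth above.
Building a dominant seventh chord on G# gives G#-B#-D#-F#.

G# B# D# F#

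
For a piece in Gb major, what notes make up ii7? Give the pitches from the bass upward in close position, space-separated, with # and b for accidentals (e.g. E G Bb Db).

Ab Cb Eb Gb

In Gb major, the second degree is Ab, and the diatonic chord built there is a minor seventh chord.
Stacking thirds from Ab gives Ab-Cb-Eb-Gb.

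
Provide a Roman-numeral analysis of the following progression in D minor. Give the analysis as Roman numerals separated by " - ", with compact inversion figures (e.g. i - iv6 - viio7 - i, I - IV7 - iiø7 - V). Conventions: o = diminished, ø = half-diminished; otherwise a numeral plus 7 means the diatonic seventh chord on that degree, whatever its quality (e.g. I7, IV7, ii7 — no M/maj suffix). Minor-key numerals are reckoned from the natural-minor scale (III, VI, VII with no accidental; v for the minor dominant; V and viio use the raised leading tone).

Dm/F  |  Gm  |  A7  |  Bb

i6 - iv - V7 - VI

Dm/F: minor triad on D = scale degree 1 → i6.
Gm: minor triad on G = scale degree 4 → iv.
A7: dominant seventh chord on A = scale degree 5 → V7.
Bb has root Bb, degree 6 in D minor, so VI.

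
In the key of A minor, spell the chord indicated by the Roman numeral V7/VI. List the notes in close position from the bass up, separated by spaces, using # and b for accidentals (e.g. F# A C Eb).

C E G Bb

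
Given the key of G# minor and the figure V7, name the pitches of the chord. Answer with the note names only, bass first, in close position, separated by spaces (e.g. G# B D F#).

D# F## A# C#

In G# minor, scale degree 5 is D#. The dominant is major (leading tone raised), so V is a dominant seventh chord.
That chord is spelled D#-F##-A#-C#.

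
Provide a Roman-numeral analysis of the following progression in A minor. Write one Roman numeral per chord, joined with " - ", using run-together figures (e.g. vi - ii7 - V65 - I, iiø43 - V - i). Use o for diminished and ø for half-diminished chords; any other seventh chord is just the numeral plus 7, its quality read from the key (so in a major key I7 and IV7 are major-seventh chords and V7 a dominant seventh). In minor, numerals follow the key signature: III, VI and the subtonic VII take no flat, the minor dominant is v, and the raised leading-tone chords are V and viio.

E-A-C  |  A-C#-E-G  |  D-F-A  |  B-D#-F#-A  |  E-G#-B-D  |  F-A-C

i64 - V7/iv - iv - V7/V - V7 - VI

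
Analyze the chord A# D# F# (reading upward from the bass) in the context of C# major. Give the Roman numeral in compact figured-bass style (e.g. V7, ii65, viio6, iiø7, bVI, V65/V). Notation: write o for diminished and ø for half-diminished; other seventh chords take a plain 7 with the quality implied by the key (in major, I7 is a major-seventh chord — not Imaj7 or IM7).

ii64

Stacked in thirds the chord is D#-F#-A#: a minor triad on D#.
In C# major, D# is the supertonic; the diatonic minor triad there is ii.
With A# in the bass the chord is in second inversion, so the figured bass is 64.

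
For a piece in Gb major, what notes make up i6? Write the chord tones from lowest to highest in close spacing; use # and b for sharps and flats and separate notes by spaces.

Bbb Db Gb

i6 is the minor tonic, borrowed from the parallel minor. In Gb major that root is Gb.
So the chord is Gb-Bbb-Db, a minor triad.
The figured bass 6 indicates first inversion, placing the third (Bbb) in the bass: Bbb-Db-Gb.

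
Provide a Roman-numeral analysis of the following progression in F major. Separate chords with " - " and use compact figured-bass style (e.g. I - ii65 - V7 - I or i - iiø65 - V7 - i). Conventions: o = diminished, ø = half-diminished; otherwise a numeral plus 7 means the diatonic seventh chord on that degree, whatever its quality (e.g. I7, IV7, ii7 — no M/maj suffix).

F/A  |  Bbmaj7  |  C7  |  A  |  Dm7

F/A: major triad on F = scale degree 1 → I6.
Bbmaj7: major seventh chord on Bb = scale degree 4 → IV7.
C7: dominant seventh chord on C = scale degree 5 → V7.
A: a major triad on A, the applied dominant of vi → V/vi.
Dm7 has root D, degree 6 in F major, so vi7.

I6 - IV7 - V7 - V/vi - vi7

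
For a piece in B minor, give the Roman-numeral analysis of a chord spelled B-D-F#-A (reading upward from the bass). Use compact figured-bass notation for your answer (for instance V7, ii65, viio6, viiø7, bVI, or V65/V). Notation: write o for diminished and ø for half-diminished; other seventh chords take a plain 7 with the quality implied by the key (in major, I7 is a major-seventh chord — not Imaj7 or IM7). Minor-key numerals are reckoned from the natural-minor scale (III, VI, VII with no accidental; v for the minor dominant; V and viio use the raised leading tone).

i7

Stacked in thirds the chord is B-D-F#-A: a minor seventh chord on B.
B is scale degree 1 in B minor, and a minor seventh chord on that degree is written i7.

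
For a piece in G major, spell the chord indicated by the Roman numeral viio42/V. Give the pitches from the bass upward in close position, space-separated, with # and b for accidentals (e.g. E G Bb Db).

Bb C# E G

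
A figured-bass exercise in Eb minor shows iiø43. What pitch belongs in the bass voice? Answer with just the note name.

iiø in Eb minor has root F; the chord is F-Ab-Cb-Eb.
The figure 43 means second inversion — the fifth is in the bass.

Cb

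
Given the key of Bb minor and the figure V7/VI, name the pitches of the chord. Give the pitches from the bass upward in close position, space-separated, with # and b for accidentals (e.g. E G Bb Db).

The slash means an applied dominant: we want the dominant of VI. In Bb minor, VI is Gb major, and its dominant is built on Db.
Building a dominant seventh chord on Db gives Db-F-Ab-Cb.

Db F Ab Cb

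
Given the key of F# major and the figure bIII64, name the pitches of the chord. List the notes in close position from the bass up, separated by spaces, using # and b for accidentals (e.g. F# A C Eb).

E A C#

Scale degree 3 in F# major is A#; lowering it a half step gives A. bIII64 is a major triad on the lowered third degree, borrowed from the parallel minor.
So the chord is A-C#-E, a major triad.
The figured bass 64 indicates second inversion, placing the fifth (E) in the bass: E-A-C#.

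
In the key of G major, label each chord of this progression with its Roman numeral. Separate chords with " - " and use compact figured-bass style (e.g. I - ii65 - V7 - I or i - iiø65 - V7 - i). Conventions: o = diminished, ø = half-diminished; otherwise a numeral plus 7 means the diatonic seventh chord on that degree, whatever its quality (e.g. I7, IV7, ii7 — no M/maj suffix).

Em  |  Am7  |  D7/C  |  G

vi - ii7 - V42 - I

Em has root E, degree 6 in G major, so vi.
Am7: minor seventh chord on A = scale degree 2 → ii7.
D7/C: root D is the dominant; dominant seventh chord there is V42.
G has root G, degree 1 in G major, so I.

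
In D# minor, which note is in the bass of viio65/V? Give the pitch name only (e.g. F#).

The applied chord viio65/V is rooted on G##: G##-B#-D#-F#.
The figure 65 means first inversion — the third is in the bass.

B#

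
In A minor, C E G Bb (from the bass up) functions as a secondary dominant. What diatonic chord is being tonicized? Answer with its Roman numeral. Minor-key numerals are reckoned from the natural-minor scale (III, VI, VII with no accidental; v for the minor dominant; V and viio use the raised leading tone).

VI

The chord is a dominant seventh chord on C.
A dominant resolves down a perfect fifth: C → F. In A minor, F is scale degree 6, i.e. VI.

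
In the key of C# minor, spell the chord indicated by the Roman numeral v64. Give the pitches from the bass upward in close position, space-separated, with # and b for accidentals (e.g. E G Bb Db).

The numeral's case and figure indicate a minor triad. In C# minor its root, the fifth degree, is G#.
Stacking thirds from G# gives G#-B-D#.
The figured bass 64 indicates second inversion, placing the fifth (D#) in the bass: D#-G#-B.

D# G# B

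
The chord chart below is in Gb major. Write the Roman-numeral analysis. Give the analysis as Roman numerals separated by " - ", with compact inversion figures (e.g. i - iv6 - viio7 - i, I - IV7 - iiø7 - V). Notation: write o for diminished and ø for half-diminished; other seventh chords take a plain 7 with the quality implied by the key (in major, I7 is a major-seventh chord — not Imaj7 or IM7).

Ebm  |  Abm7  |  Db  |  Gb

Ebm: minor triad on Eb = scale degree 6 → vi.
Abm7: minor seventh chord on Ab = scale degree 2 → ii7.
Db: root Db is the dominant; major triad there is V.
Gb has root Gb, degree 1 in Gb major, so I.

vi - ii7 - V - I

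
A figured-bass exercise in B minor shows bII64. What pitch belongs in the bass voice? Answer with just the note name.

G

bII in B minor has root C; the chord is C-E-G.
The figure 64 means second inversion — the fifth is in the bass.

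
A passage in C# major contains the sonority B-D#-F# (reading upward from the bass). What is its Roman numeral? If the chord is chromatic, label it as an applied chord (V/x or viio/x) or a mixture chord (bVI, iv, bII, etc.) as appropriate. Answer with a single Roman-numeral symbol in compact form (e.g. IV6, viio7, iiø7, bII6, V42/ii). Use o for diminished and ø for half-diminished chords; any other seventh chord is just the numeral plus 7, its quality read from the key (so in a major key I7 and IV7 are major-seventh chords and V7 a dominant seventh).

bVII

Stacked in thirds the chord is B-D#-F#: a major triad on B.
B is the lowered seventh degree of C# major (diatonic 7 would be B#). This is a major triad on the lowered seventh degree (the subtonic), borrowed from the parallel minor.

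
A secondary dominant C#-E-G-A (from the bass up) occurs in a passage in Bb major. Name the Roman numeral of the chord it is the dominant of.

iii

The chord is a dominant seventh chord on A.
A dominant resolves down a perfect fifth: A → D. In Bb major, D is scale degree 3, i.e. iii.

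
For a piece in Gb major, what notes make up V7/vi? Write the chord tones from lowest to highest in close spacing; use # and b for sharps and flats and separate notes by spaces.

Bb D F Ab

The slash means an applied dominant: we want the dominant of vi. In Gb major, vi is Eb minor, and its dominant is built on Bb.
Building a dominant seventh chord on Bb gives Bb-D-F-Ab.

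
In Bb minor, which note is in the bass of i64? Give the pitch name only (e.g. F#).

F

i in Bb minor has root Bb; the chord is Bb-Db-F.
The figure 64 means second inversion — the fifth is in the bass.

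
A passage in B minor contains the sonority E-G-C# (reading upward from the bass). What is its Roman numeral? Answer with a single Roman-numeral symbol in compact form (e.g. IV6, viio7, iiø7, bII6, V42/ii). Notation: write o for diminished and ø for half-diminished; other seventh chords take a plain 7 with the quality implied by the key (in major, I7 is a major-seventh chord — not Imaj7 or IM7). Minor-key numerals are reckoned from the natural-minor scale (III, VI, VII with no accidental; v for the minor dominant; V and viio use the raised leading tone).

iio6

The pitches C#-E-G form a diminished triad rooted on C#.
C# is scale degree 2 in B minor, and a diminished triad on that degree is written iio.
With E in the bass the chord is in first inversion, so the figured bass is 6.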